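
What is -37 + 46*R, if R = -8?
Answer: -405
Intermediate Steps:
-37 + 46*R = -37 + 46*(-8) = -37 - 368 = -405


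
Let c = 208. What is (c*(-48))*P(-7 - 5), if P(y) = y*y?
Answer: -1437696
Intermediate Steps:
P(y) = y**2
(c*(-48))*P(-7 - 5) = (208*(-48))*(-7 - 5)**2 = -9984*(-12)**2 = -9984*144 = -1437696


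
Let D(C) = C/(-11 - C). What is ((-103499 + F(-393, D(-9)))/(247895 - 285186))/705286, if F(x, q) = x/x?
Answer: 51749/13150410113 ≈ 3.9352e-6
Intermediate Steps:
F(x, q) = 1
((-103499 + F(-393, D(-9)))/(247895 - 285186))/705286 = ((-103499 + 1)/(247895 - 285186))/705286 = -103498/(-37291)*(1/705286) = -103498*(-1/37291)*(1/705286) = (103498/37291)*(1/705286) = 51749/13150410113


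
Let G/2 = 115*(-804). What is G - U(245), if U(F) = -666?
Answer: -184254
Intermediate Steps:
G = -184920 (G = 2*(115*(-804)) = 2*(-92460) = -184920)
G - U(245) = -184920 - 1*(-666) = -184920 + 666 = -184254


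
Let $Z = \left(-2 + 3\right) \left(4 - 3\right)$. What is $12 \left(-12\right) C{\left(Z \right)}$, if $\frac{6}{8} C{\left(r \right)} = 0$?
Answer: $0$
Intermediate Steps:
$Z = 1$ ($Z = 1 \cdot 1 = 1$)
$C{\left(r \right)} = 0$ ($C{\left(r \right)} = \frac{4}{3} \cdot 0 = 0$)
$12 \left(-12\right) C{\left(Z \right)} = 12 \left(-12\right) 0 = \left(-144\right) 0 = 0$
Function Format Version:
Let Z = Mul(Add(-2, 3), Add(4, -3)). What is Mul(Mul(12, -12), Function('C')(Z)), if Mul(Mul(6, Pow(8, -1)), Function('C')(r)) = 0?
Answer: 0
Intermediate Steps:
Z = 1 (Z = Mul(1, 1) = 1)
Function('C')(r) = 0 (Function('C')(r) = Mul(Rational(4, 3), 0) = 0)
Mul(Mul(12, -12), Function('C')(Z)) = Mul(Mul(12, -12), 0) = Mul(-144, 0) = 0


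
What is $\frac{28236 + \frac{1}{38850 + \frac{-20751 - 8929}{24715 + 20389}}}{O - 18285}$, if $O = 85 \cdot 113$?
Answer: $- \frac{3092302108439}{950601440600} \approx -3.253$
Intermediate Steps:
$O = 9605$
$\frac{28236 + \frac{1}{38850 + \frac{-20751 - 8929}{24715 + 20389}}}{O - 18285} = \frac{28236 + \frac{1}{38850 + \frac{-20751 - 8929}{24715 + 20389}}}{9605 - 18285} = \frac{28236 + \frac{1}{38850 - \frac{29680}{45104}}}{-8680} = \left(28236 + \frac{1}{38850 - \frac{1855}{2819}}\right) \left(- \frac{1}{8680}\right) = \left(28236 + \frac{1}{\frac{109516295}{2819}}\right) \left(- \frac{1}{8680}\right) = \left(28236 + \frac{2819}{109516295}\right) \left(- \frac{1}{8680}\right) = \frac{3092302108439}{109516295} \left(- \frac{1}{8680}\right) = - \frac{3092302108439}{950601440600}$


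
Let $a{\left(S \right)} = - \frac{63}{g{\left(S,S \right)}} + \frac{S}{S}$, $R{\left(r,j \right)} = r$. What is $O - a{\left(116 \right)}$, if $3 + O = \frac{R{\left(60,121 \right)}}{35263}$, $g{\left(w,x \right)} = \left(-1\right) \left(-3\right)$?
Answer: $\frac{599531}{35263} \approx 17.002$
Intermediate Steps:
$g{\left(w,x \right)} = 3$
$a{\left(S \right)} = -20$ ($a{\left(S \right)} = - \frac{63}{3} + \frac{S}{S} = \left(-63\right) \frac{1}{3} + 1 = -21 + 1 = -20$)
$O = - \frac{105729}{35263}$ ($O = -3 + \frac{60}{35263} = - \frac{105729}{35263} \approx -2.9983$)
$O - a{\left(116 \right)} = - \frac{105729}{35263} - -20 = - \frac{105729}{35263} + 20 = \frac{599531}{35263}$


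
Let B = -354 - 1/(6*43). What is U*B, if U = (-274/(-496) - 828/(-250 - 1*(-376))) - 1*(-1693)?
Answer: -267477732467/447888 ≈ -5.9720e+5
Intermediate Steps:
U = 2928599/1736 (U = (-274*(-1/496) - 828/(-250 + 376)) + 1693 = (137/248 - 828/126) + 1693 = (137/248 - 828*1/126) + 1693 = (137/248 - 46/7) + 1693 = -10449/1736 + 1693 = 2928599/1736 ≈ 1687.0)
B = -91333/258 (B = -354 - 1/258 = -91333/258 ≈ -354.00)
U*B = (2928599/1736)*(-91333/258) = -267477732467/447888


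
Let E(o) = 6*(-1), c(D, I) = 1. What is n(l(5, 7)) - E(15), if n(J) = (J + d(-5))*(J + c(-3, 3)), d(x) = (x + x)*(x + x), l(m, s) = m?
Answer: 636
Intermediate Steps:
d(x) = 4*x² (d(x) = (2*x)*(2*x) = 4*x²)
n(J) = (1 + J)*(100 + J) (n(J) = (J + 4*(-5)²)*(J + 1) = (J + 4*25)*(1 + J) = (J + 100)*(1 + J) = (100 + J)*(1 + J) = (1 + J)*(100 + J))
E(o) = -6
n(l(5, 7)) - E(15) = (100 + 5² + 101*5) - 1*(-6) = (100 + 25 + 505) + 6 = 630 + 6 = 636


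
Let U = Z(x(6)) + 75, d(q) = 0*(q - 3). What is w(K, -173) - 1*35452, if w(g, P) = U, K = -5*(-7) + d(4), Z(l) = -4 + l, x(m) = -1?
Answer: -35382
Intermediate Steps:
d(q) = 0 (d(q) = 0*(-3 + q) = 0)
U = 70 (U = (-4 - 1) + 75 = -5 + 75 = 70)
K = 35 (K = -5*(-7) + 0 = 35 + 0 = 35)
w(g, P) = 70
w(K, -173) - 1*35452 = 70 - 1*35452 = 70 - 35452 = -35382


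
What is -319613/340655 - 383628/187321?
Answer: -27222146159/9115976465 ≈ -2.9862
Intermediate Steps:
-319613/340655 - 383628/187321 = -319613*1/340655 - 383628*1/187321 = -45659/48665 - 383628/187321 = -27222146159/9115976465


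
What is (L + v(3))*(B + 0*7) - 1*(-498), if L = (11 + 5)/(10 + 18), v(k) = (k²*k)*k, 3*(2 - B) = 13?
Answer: 923/3 ≈ 307.67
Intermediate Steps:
B = -7/3 (B = 2 - ⅓*13 = 2 - 13/3 = -7/3 ≈ -2.3333)
v(k) = k⁴ (v(k) = k³*k = k⁴)
L = 4/7 (L = 16/28 = 16*(1/28) = 4/7 ≈ 0.57143)
(L + v(3))*(B + 0*7) - 1*(-498) = (4/7 + 3⁴)*(-7/3 + 0*7) - 1*(-498) = (4/7 + 81)*(-7/3 + 0) + 498 = (571/7)*(-7/3) + 498 = -571/3 + 498 = 923/3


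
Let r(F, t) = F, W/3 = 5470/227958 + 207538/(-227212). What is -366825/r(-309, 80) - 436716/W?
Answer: 195559907824474259/1186227767423 ≈ 1.6486e+5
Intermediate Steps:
W = -11516774441/4316232758 (W = 3*(5470/227958 + 207538/(-227212)) = 3*(5470*(1/227958) + 207538*(-1/227212)) = 3*(2735/113979 - 103769/113606) = 3*(-11516774441/12948698274) = -11516774441/4316232758 ≈ -2.6682)
-366825/r(-309, 80) - 436716/W = -366825/(-309) - 436716/(-11516774441/4316232758) = -366825*(-1/309) - 436716*(-4316232758/11516774441) = 122275/103 + 1884967905142728/11516774441 = 195559907824474259/1186227767423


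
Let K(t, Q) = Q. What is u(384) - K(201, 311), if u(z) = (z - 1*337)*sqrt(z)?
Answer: -311 + 376*sqrt(6) ≈ 610.01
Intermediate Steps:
u(z) = sqrt(z)*(-337 + z) (u(z) = (z - 337)*sqrt(z) = (-337 + z)*sqrt(z) = sqrt(z)*(-337 + z))
u(384) - K(201, 311) = sqrt(384)*(-337 + 384) - 1*311 = (8*sqrt(6))*47 - 311 = 376*sqrt(6) - 311 = -311 + 376*sqrt(6)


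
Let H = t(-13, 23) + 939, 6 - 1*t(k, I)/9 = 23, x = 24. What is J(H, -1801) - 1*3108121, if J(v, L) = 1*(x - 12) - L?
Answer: -3106308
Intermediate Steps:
t(k, I) = -153 (t(k, I) = 54 - 9*23 = 54 - 207 = -153)
H = 786 (H = -153 + 939 = 786)
J(v, L) = 12 - L (J(v, L) = 1*(24 - 12) - L = 1*12 - L = 12 - L)
J(H, -1801) - 1*3108121 = (12 - 1*(-1801)) - 1*3108121 = (12 + 1801) - 3108121 = 1813 - 3108121 = -3106308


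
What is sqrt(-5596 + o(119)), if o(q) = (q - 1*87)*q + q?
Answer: I*sqrt(1669) ≈ 40.853*I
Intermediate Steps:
o(q) = q + q*(-87 + q) (o(q) = (q - 87)*q + q = (-87 + q)*q + q = q*(-87 + q) + q = q + q*(-87 + q))
sqrt(-5596 + o(119)) = sqrt(-5596 + 119*(-86 + 119)) = sqrt(-5596 + 119*33) = sqrt(-5596 + 3927) = sqrt(-1669) = I*sqrt(1669)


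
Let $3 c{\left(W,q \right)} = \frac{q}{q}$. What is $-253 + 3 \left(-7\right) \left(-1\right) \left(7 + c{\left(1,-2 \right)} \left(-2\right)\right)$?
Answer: $-120$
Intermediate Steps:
$c{\left(W,q \right)} = \frac{1}{3}$ ($c{\left(W,q \right)} = \frac{q \frac{1}{q}}{3} = \frac{1}{3} \cdot 1 = \frac{1}{3}$)
$-253 + 3 \left(-7\right) \left(-1\right) \left(7 + c{\left(1,-2 \right)} \left(-2\right)\right) = -253 + 3 \left(-7\right) \left(-1\right) \left(7 + \frac{1}{3} \left(-2\right)\right) = -253 + \left(-21\right) \left(-1\right) \left(7 - \frac{2}{3}\right) = -253 + 21 \cdot \frac{19}{3} = -253 + 133 = -120$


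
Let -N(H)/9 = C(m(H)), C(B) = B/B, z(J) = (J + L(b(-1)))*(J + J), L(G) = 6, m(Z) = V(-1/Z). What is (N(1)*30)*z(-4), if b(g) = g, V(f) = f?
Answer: 4320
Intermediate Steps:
m(Z) = -1/Z
z(J) = 2*J*(6 + J) (z(J) = (J + 6)*(J + J) = (6 + J)*(2*J) = 2*J*(6 + J))
C(B) = 1
N(H) = -9 (N(H) = -9*1 = -9)
(N(1)*30)*z(-4) = (-9*30)*(2*(-4)*(6 - 4)) = -540*(-4)*2 = -270*(-16) = 4320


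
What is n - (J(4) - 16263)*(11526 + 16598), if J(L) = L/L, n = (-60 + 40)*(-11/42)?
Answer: 9604402358/21 ≈ 4.5735e+8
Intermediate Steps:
n = 110/21 (n = -(-220)/42 = -20*(-11/42) = 110/21 ≈ 5.2381)
J(L) = 1
n - (J(4) - 16263)*(11526 + 16598) = 110/21 - (1 - 16263)*(11526 + 16598) = 110/21 - (-16262)*28124 = 110/21 - 1*(-457352488) = 110/21 + 457352488 = 9604402358/21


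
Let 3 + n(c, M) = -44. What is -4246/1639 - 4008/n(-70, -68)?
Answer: 579050/7003 ≈ 82.686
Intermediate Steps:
n(c, M) = -47 (n(c, M) = -3 - 44 = -47)
-4246/1639 - 4008/n(-70, -68) = -4246/1639 - 4008/(-47) = -4246*1/1639 - 4008*(-1/47) = -386/149 + 4008/47 = 579050/7003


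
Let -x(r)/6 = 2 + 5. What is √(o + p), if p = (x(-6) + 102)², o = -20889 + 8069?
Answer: 2*I*√2305 ≈ 96.021*I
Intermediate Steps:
o = -12820
x(r) = -42 (x(r) = -6*(2 + 5) = -6*7 = -42)
p = 3600 (p = (-42 + 102)² = 60² = 3600)
√(o + p) = √(-12820 + 3600) = √(-9220) = 2*I*√2305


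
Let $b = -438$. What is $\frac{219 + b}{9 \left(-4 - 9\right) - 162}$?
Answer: $\frac{73}{93} \approx 0.78495$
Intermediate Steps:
$\frac{219 + b}{9 \left(-4 - 9\right) - 162} = \frac{219 - 438}{9 \left(-4 - 9\right) - 162} = - \frac{219}{9 \left(-13\right) - 162} = - \frac{219}{-117 - 162} = - \frac{219}{-279} = \left(-219\right) \left(- \frac{1}{279}\right) = \frac{73}{93}$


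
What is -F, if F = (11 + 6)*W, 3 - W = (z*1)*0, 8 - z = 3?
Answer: -51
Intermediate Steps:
z = 5 (z = 8 - 1*3 = 8 - 3 = 5)
W = 3 (W = 3 - 5*1*0 = 3 - 5*0 = 3 - 1*0 = 3 + 0 = 3)
F = 51 (F = (11 + 6)*3 = 17*3 = 51)
-F = -1*51 = -51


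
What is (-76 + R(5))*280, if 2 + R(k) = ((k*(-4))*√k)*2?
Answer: -21840 - 11200*√5 ≈ -46884.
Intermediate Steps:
R(k) = -2 - 8*k^(3/2) (R(k) = -2 + ((k*(-4))*√k)*2 = -2 + ((-4*k)*√k)*2 = -2 - 4*k^(3/2)*2 = -2 - 8*k^(3/2))
(-76 + R(5))*280 = (-76 + (-2 - 40*√5))*280 = (-78 - 40*√5)*280 = -21840 - 11200*√5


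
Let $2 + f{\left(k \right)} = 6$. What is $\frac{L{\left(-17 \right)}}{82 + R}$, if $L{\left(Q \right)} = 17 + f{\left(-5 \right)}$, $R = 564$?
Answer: $\frac{21}{646} \approx 0.032508$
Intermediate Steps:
$f{\left(k \right)} = 4$ ($f{\left(k \right)} = -2 + 6 = 4$)
$L{\left(Q \right)} = 21$ ($L{\left(Q \right)} = 17 + 4 = 21$)
$\frac{L{\left(-17 \right)}}{82 + R} = \frac{1}{82 + 564} \cdot 21 = \frac{1}{646} \cdot 21 = \frac{21}{646}$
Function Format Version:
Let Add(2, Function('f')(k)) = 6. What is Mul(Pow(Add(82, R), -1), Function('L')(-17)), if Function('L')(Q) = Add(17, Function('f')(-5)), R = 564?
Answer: Rational(21, 646) ≈ 0.032508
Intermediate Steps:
Function('f')(k) = 4 (Function('f')(k) = Add(-2, 6) = 4)
Function('L')(Q) = 21 (Function('L')(Q) = Add(17, 4) = 21)
Mul(Pow(Add(82, R), -1), Function('L')(-17)) = Mul(Pow(Add(82, 564), -1), 21) = Mul(Pow(646, -1), 21) = Mul(Rational(1, 646), 21) = Rational(21, 646)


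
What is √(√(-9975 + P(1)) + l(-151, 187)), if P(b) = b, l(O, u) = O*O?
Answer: √(22801 + I*√9974) ≈ 151.0 + 0.3307*I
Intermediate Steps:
l(O, u) = O²
√(√(-9975 + P(1)) + l(-151, 187)) = √(√(-9975 + 1) + (-151)²) = √(√(-9974) + 22801) = √(I*√9974 + 22801) = √(22801 + I*√9974)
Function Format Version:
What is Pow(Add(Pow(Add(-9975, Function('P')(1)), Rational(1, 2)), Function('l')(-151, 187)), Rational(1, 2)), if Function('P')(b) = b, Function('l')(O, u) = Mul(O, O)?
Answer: Pow(Add(22801, Mul(I, Pow(9974, Rational(1, 2)))), Rational(1, 2)) ≈ Add(151.00, Mul(0.3307, I))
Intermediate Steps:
Function('l')(O, u) = Pow(O, 2)
Pow(Add(Pow(Add(-9975, Function('P')(1)), Rational(1, 2)), Function('l')(-151, 187)), Rational(1, 2)) = Pow(Add(Pow(Add(-9975, 1), Rational(1, 2)), Pow(-151, 2)), Rational(1, 2)) = Pow(Add(Pow(-9974, Rational(1, 2)), 22801), Rational(1, 2)) = Pow(Add(Mul(I, Pow(9974, Rational(1, 2))), 22801), Rational(1, 2)) = Pow(Add(22801, Mul(I, Pow(9974, Rational(1, 2)))), Rational(1, 2))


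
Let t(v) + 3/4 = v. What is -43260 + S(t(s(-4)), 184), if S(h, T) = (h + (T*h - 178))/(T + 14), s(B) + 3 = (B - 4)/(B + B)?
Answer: -34264667/792 ≈ -43263.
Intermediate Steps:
s(B) = -3 + (-4 + B)/(2*B) (s(B) = -3 + (B - 4)/(B + B) = -3 + (-4 + B)/((2*B)) = -3 + (-4 + B)*(1/(2*B)) = -3 + (-4 + B)/(2*B))
t(v) = -3/4 + v
S(h, T) = (-178 + h + T*h)/(14 + T) (S(h, T) = (h + (-178 + T*h))/(14 + T) = (-178 + h + T*h)/(14 + T))
-43260 + S(t(s(-4)), 184) = -43260 + (-178 + (-3/4 + (-5/2 - 2/(-4))) + 184*(-3/4 + (-5/2 - 2/(-4))))/(14 + 184) = -43260 + (-178 + (-3/4 + (-5/2 - 2*(-1/4))) + 184*(-3/4 + (-5/2 - 2*(-1/4))))/198 = -43260 + (-178 + (-3/4 + (-5/2 + 1/2)) + 184*(-3/4 + (-5/2 + 1/2)))/198 = -43260 + (-178 + (-3/4 - 2) + 184*(-3/4 - 2))/198 = -43260 + (-178 - 11/4 + 184*(-11/4))/198 = -43260 + (-178 - 11/4 - 506)/198 = -43260 + (1/198)*(-2747/4) = -43260 - 2747/792 = -34264667/792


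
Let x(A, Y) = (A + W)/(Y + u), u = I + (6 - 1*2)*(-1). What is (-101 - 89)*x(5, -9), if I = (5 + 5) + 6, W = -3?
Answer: -380/3 ≈ -126.67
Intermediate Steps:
I = 16 (I = 10 + 6 = 16)
u = 12 (u = 16 + (6 - 1*2)*(-1) = 16 + (6 - 2)*(-1) = 16 + 4*(-1) = 16 - 4 = 12)
x(A, Y) = (-3 + A)/(12 + Y) (x(A, Y) = (A - 3)/(Y + 12) = (-3 + A)/(12 + Y))
(-101 - 89)*x(5, -9) = (-101 - 89)*((-3 + 5)/(12 - 9)) = -190*2/3 = -380/3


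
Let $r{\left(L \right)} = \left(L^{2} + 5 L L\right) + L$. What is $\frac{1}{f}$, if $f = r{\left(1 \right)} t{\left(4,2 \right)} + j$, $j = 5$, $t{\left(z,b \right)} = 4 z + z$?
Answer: $\frac{1}{145} \approx 0.0068966$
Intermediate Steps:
$t{\left(z,b \right)} = 5 z$
$r{\left(L \right)} = L + 6 L^{2}$ ($r{\left(L \right)} = \left(L^{2} + 5 L^{2}\right) + L = 6 L^{2} + L = L + 6 L^{2}$)
$f = 145$ ($f = 1 \left(1 + 6 \cdot 1\right) 5 \cdot 4 + 5 = 1 \left(1 + 6\right) 20 + 5 = 1 \cdot 7 \cdot 20 + 5 = 7 \cdot 20 + 5 = 140 + 5 = 145$)
$\frac{1}{f} = \frac{1}{145}$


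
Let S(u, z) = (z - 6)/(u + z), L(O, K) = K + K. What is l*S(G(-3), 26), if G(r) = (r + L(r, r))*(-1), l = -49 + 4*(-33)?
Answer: -724/7 ≈ -103.43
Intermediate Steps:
L(O, K) = 2*K
l = -181 (l = -49 - 132 = -181)
G(r) = -3*r (G(r) = (r + 2*r)*(-1) = (3*r)*(-1) = -3*r)
S(u, z) = (-6 + z)/(u + z)
l*S(G(-3), 26) = -181*(-6 + 26)/(-3*(-3) + 26) = -181*20/(9 + 26) = -181*20/35 = -181*4/7 = -724/7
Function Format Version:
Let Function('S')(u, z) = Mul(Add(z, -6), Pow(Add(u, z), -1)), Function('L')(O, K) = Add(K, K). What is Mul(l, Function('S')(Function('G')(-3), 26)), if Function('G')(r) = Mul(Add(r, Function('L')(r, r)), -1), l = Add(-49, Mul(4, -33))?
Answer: Rational(-724, 7) ≈ -103.43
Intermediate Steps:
Function('L')(O, K) = Mul(2, K)
l = -181 (l = Add(-49, -132) = -181)
Function('G')(r) = Mul(-3, r) (Function('G')(r) = Mul(Add(r, Mul(2, r)), -1) = Mul(Mul(3, r), -1) = Mul(-3, r))
Function('S')(u, z) = Mul(Pow(Add(u, z), -1), Add(-6, z)) (Function('S')(u, z) = Mul(Add(-6, z), Pow(Add(u, z), -1)) = Mul(Pow(Add(u, z), -1), Add(-6, z)))
Mul(l, Function('S')(Function('G')(-3), 26)) = Mul(-181, Mul(Pow(Add(Mul(-3, -3), 26), -1), Add(-6, 26))) = Mul(-181, Mul(Pow(Add(9, 26), -1), 20)) = Mul(-181, Mul(Pow(35, -1), 20)) = Mul(-181, Mul(Rational(1, 35), 20)) = Mul(-181, Rational(4, 7)) = Rational(-724, 7)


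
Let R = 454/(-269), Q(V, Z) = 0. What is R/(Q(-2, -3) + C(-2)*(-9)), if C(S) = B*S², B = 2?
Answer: 227/9684 ≈ 0.023441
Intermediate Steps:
C(S) = 2*S²
R = -454/269 (R = 454*(-1/269) = -454/269 ≈ -1.6877)
R/(Q(-2, -3) + C(-2)*(-9)) = -454/(269*(0 + (2*(-2)²)*(-9))) = -454/(269*(0 + (2*4)*(-9))) = -454/(269*(0 + 8*(-9))) = -454/(269*(0 - 72)) = -454/269/(-72) = -454/269*(-1/72) = 227/9684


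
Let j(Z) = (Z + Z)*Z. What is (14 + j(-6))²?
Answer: 7396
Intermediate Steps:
j(Z) = 2*Z² (j(Z) = (2*Z)*Z = 2*Z²)
(14 + j(-6))² = (14 + 2*(-6)²)² = (14 + 2*36)² = (14 + 72)² = 86² = 7396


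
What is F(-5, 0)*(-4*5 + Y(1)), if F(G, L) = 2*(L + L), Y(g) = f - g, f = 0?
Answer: 0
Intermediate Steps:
Y(g) = -g (Y(g) = 0 - g = -g)
F(G, L) = 4*L (F(G, L) = 2*(2*L) = 4*L)
F(-5, 0)*(-4*5 + Y(1)) = (4*0)*(-4*5 - 1*1) = 0*(-20 - 1) = 0*(-21) = 0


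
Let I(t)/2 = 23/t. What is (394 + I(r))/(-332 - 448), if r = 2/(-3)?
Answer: -5/12 ≈ -0.41667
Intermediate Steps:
r = -2/3 (r = 2*(-1/3) = -2/3 ≈ -0.66667)
I(t) = 46/t (I(t) = 2*(23/t) = 46/t)
(394 + I(r))/(-332 - 448) = (394 + 46/(-2/3))/(-332 - 448) = (394 + 46*(-3/2))/(-780) = (394 - 69)*(-1/780) = 325*(-1/780) = -5/12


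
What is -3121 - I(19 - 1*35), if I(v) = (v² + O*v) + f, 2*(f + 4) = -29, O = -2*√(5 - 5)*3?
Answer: -6717/2 ≈ -3358.5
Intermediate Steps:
O = 0 (O = -2*√0*3 = -2*0*3 = 0*3 = 0)
f = -37/2 (f = -4 + (½)*(-29) = -4 - 29/2 = -37/2 ≈ -18.500)
I(v) = -37/2 + v² (I(v) = (v² + 0*v) - 37/2 = (v² + 0) - 37/2 = v² - 37/2 = -37/2 + v²)
-3121 - I(19 - 1*35) = -3121 - (-37/2 + (19 - 1*35)²) = -3121 - (-37/2 + (19 - 35)²) = -3121 - (-37/2 + (-16)²) = -3121 - (-37/2 + 256) = -3121 - 1*475/2 = -3121 - 475/2 = -6717/2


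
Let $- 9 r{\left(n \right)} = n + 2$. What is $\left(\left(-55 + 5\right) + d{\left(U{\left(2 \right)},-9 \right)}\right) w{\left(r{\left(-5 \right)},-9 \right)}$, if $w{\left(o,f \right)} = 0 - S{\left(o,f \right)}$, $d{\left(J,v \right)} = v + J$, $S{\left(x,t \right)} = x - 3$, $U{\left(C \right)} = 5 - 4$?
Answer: $- \frac{464}{3} \approx -154.67$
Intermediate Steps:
$r{\left(n \right)} = - \frac{2}{9} - \frac{n}{9}$ ($r{\left(n \right)} = - \frac{n + 2}{9} = - \frac{2 + n}{9} = - \frac{2}{9} - \frac{n}{9}$)
$U{\left(C \right)} = 1$ ($U{\left(C \right)} = 5 - 4 = 1$)
$S{\left(x,t \right)} = -3 + x$
$d{\left(J,v \right)} = J + v$
$w{\left(o,f \right)} = 3 - o$ ($w{\left(o,f \right)} = 0 - \left(-3 + o\right) = 3 - o$)
$\left(\left(-55 + 5\right) + d{\left(U{\left(2 \right)},-9 \right)}\right) w{\left(r{\left(-5 \right)},-9 \right)} = \left(\left(-55 + 5\right) + \left(1 - 9\right)\right) \left(3 - \left(- \frac{2}{9} - - \frac{5}{9}\right)\right) = \left(-50 - 8\right) \left(3 - \left(- \frac{2}{9} + \frac{5}{9}\right)\right) = - 58 \left(3 - \frac{1}{3}\right) = \left(-58\right) \frac{8}{3} = - \frac{464}{3}$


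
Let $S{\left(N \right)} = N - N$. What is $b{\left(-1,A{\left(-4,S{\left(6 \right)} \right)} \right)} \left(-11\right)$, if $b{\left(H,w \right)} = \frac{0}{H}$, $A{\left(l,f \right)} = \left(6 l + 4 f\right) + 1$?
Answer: $0$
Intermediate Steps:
$S{\left(N \right)} = 0$
$A{\left(l,f \right)} = 1 + 4 f + 6 l$ ($A{\left(l,f \right)} = \left(4 f + 6 l\right) + 1 = 1 + 4 f + 6 l$)
$b{\left(H,w \right)} = 0$
$b{\left(-1,A{\left(-4,S{\left(6 \right)} \right)} \right)} \left(-11\right) = 0 \left(-11\right) = 0$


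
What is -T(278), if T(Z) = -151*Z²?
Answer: 11669884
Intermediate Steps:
-T(278) = -(-151)*278² = -(-151)*77284 = -1*(-11669884) = 11669884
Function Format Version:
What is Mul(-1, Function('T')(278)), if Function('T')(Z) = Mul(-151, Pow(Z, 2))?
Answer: 11669884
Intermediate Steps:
Mul(-1, Function('T')(278)) = Mul(-1, Mul(-151, Pow(278, 2))) = Mul(-1, Mul(-151, 77284)) = Mul(-1, -11669884) = 11669884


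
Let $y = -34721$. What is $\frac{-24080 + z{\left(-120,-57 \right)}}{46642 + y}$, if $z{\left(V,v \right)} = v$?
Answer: $- \frac{24137}{11921} \approx -2.0247$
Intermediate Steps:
$\frac{-24080 + z{\left(-120,-57 \right)}}{46642 + y} = \frac{-24080 - 57}{46642 - 34721} = - \frac{24137}{11921}$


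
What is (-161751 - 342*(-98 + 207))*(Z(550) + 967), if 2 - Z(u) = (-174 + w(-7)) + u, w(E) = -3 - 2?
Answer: -119019342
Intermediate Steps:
w(E) = -5
Z(u) = 181 - u (Z(u) = 2 - ((-174 - 5) + u) = 2 - (-179 + u) = 2 + (179 - u) = 181 - u)
(-161751 - 342*(-98 + 207))*(Z(550) + 967) = (-161751 - 342*(-98 + 207))*((181 - 1*550) + 967) = (-161751 - 342*109)*((181 - 550) + 967) = (-161751 - 37278)*(-369 + 967) = -199029*598 = -119019342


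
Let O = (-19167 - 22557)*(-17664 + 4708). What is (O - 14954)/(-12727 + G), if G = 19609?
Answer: 270280595/3441 ≈ 78547.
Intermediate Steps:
O = 540576144 (O = -41724*(-12956) = 540576144)
(O - 14954)/(-12727 + G) = (540576144 - 14954)/(-12727 + 19609) = 540561190/6882 = 540561190*(1/6882) = 270280595/3441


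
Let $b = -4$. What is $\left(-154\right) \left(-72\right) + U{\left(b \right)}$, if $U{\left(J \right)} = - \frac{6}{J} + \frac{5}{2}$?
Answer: $11092$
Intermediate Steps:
$U{\left(J \right)} = \frac{5}{2} - \frac{6}{J}$ ($U{\left(J \right)} = - \frac{6}{J} + 5 \cdot \frac{1}{2} = - \frac{6}{J} + \frac{5}{2} = \frac{5}{2} - \frac{6}{J}$)
$\left(-154\right) \left(-72\right) + U{\left(b \right)} = \left(-154\right) \left(-72\right) + \left(\frac{5}{2} - \frac{6}{-4}\right) = 11088 + \left(\frac{5}{2} - - \frac{3}{2}\right) = 11088 + \left(\frac{5}{2} + \frac{3}{2}\right) = 11088 + 4 = 11092$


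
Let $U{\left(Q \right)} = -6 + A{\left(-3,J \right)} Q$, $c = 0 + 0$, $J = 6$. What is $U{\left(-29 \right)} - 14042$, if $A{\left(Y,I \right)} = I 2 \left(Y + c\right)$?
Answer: $-13004$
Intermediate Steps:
$c = 0$
$A{\left(Y,I \right)} = 2 I Y$ ($A{\left(Y,I \right)} = I 2 \left(Y + 0\right) = 2 I Y$)
$U{\left(Q \right)} = -6 - 36 Q$ ($U{\left(Q \right)} = -6 + 2 \cdot 6 \left(-3\right) Q = -6 - 36 Q$)
$U{\left(-29 \right)} - 14042 = \left(-6 - -1044\right) - 14042 = \left(-6 + 1044\right) - 14042 = 1038 - 14042 = -13004$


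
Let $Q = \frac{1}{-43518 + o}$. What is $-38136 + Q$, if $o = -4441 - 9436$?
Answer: $- \frac{2188815721}{57395} \approx -38136.0$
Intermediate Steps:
$o = -13877$
$Q = - \frac{1}{57395}$ ($Q = \frac{1}{-43518 - 13877} = \frac{1}{-57395} = - \frac{1}{57395} \approx -1.7423 \cdot 10^{-5}$)
$-38136 + Q = -38136 - \frac{1}{57395} = - \frac{2188815721}{57395}$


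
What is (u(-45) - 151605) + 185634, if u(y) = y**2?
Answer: 36054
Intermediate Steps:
(u(-45) - 151605) + 185634 = ((-45)**2 - 151605) + 185634 = (2025 - 151605) + 185634 = -149580 + 185634 = 36054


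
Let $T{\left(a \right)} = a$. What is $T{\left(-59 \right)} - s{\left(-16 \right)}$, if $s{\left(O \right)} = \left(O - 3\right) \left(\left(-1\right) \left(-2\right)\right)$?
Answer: $-21$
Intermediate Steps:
$s{\left(O \right)} = -6 + 2 O$ ($s{\left(O \right)} = \left(-3 + O\right) 2 = -6 + 2 O$)
$T{\left(-59 \right)} - s{\left(-16 \right)} = -59 - \left(-6 + 2 \left(-16\right)\right) = -59 - \left(-6 - 32\right) = -59 - -38 = -59 + 38 = -21$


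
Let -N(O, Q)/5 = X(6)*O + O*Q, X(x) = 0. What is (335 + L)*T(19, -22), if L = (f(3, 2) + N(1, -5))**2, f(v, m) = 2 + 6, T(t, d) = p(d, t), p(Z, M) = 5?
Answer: 7120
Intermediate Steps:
T(t, d) = 5
N(O, Q) = -5*O*Q (N(O, Q) = -5*(0*O + O*Q) = -5*(0 + O*Q) = -5*O*Q)
f(v, m) = 8
L = 1089 (L = (8 - 5*1*(-5))**2 = (8 + 25)**2 = 33**2 = 1089)
(335 + L)*T(19, -22) = (335 + 1089)*5 = 1424*5 = 7120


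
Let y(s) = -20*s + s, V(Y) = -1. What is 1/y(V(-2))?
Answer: 1/19 ≈ 0.052632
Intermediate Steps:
y(s) = -19*s
1/y(V(-2)) = 1/(-19*(-1)) = 1/19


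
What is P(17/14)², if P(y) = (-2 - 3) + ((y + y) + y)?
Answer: 361/196 ≈ 1.8418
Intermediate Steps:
P(y) = -5 + 3*y (P(y) = -5 + (2*y + y) = -5 + 3*y)
P(17/14)² = (-5 + 3*(17/14))² = (-5 + 51/14)² = (-19/14)² = 361/196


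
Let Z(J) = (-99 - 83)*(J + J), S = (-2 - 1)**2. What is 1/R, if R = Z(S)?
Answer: -1/3276 ≈ -0.00030525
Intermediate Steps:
S = 9 (S = (-3)**2 = 9)
Z(J) = -364*J
R = -3276 (R = -364*9 = -3276)
1/R = 1/(-3276) = -1/3276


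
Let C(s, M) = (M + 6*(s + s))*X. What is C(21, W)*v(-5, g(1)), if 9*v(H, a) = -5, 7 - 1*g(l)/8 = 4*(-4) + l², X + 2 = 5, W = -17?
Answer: -1175/3 ≈ -391.67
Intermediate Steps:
X = 3 (X = -2 + 5 = 3)
g(l) = 184 - 8*l² (g(l) = 56 - 8*(4*(-4) + l²) = 56 - 8*(-16 + l²) = 56 + (128 - 8*l²) = 184 - 8*l²)
v(H, a) = -5/9 (v(H, a) = (⅑)*(-5) = -5/9)
C(s, M) = 3*M + 36*s (C(s, M) = (M + 6*(s + s))*3 = (M + 6*(2*s))*3 = (M + 12*s)*3 = 3*M + 36*s)
C(21, W)*v(-5, g(1)) = (3*(-17) + 36*21)*(-5/9) = (-51 + 756)*(-5/9) = 705*(-5/9) = -1175/3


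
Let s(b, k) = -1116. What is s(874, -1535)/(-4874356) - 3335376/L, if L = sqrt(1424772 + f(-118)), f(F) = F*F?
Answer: 279/1218589 - 833844*sqrt(359674)/179837 ≈ -2780.7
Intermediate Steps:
f(F) = F**2
L = 2*sqrt(359674) (L = sqrt(1424772 + (-118)**2) = sqrt(1424772 + 13924) = sqrt(1438696) = 2*sqrt(359674) ≈ 1199.5)
s(874, -1535)/(-4874356) - 3335376/L = -1116/(-4874356) - 3335376*sqrt(359674)/719348 = -1116*(-1/4874356) - 833844*sqrt(359674)/179837 = 279/1218589 - 833844*sqrt(359674)/179837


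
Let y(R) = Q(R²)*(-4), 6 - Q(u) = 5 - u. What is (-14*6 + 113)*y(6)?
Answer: -4292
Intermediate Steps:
Q(u) = 1 + u (Q(u) = 6 - (5 - u) = 6 + (-5 + u) = 1 + u)
y(R) = -4 - 4*R² (y(R) = (1 + R²)*(-4) = -4 - 4*R²)
(-14*6 + 113)*y(6) = (-14*6 + 113)*(-4 - 4*6²) = (-84 + 113)*(-4 - 4*36) = 29*(-4 - 144) = 29*(-148) = -4292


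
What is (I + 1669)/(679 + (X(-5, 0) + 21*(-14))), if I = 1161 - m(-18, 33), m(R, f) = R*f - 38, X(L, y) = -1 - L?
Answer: 3462/389 ≈ 8.8997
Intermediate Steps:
m(R, f) = -38 + R*f
I = 1793 (I = 1161 - (-38 - 18*33) = 1161 - (-38 - 594) = 1161 - 1*(-632) = 1161 + 632 = 1793)
(I + 1669)/(679 + (X(-5, 0) + 21*(-14))) = (1793 + 1669)/(679 + ((-1 - 1*(-5)) + 21*(-14))) = 3462/(679 + ((-1 + 5) - 294)) = 3462/(679 + (4 - 294)) = 3462/(679 - 290) = 3462/389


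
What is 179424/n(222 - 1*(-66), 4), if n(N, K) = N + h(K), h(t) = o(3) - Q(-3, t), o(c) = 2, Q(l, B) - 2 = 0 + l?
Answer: 59808/97 ≈ 616.58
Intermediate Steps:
Q(l, B) = 2 + l (Q(l, B) = 2 + (0 + l) = 2 + l)
h(t) = 3 (h(t) = 2 - (2 - 3) = 2 - 1*(-1) = 2 + 1 = 3)
n(N, K) = 3 + N (n(N, K) = N + 3 = 3 + N)
179424/n(222 - 1*(-66), 4) = 179424/(3 + (222 - 1*(-66))) = 179424/(3 + (222 + 66)) = 179424/(3 + 288) = 179424/291 = 179424*(1/291) = 59808/97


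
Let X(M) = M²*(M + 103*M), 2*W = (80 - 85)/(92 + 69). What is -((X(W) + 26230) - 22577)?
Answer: -15244993868/4173281 ≈ -3653.0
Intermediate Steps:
W = -5/322 (W = ((80 - 85)/(92 + 69))/2 = (-5/161)/2 = (-5*1/161)/2 = (½)*(-5/161) = -5/322 ≈ -0.015528)
X(M) = 104*M³ (X(M) = M²*(104*M) = 104*M³)
-((X(W) + 26230) - 22577) = -((104*(-5/322)³ + 26230) - 22577) = -((104*(-125/33386248) + 26230) - 22577) = -((-1625/4173281 + 26230) - 22577) = -(109465159005/4173281 - 22577) = -1*15244993868/4173281 = -15244993868/4173281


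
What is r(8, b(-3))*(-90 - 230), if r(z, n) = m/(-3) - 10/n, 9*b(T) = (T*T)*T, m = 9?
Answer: -320/3 ≈ -106.67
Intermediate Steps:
b(T) = T³/9 (b(T) = ((T*T)*T)/9 = (T²*T)/9 = T³/9)
r(z, n) = -3 - 10/n (r(z, n) = 9/(-3) - 10/n = 9*(-⅓) - 10/n = -3 - 10/n)
r(8, b(-3))*(-90 - 230) = (-3 - 10/((⅑)*(-3)³))*(-90 - 230) = (-3 - 10/((⅑)*(-27)))*(-320) = (-3 - 10/(-3))*(-320) = (-3 - 10*(-⅓))*(-320) = (-3 + 10/3)*(-320) = (⅓)*(-320) = -320/3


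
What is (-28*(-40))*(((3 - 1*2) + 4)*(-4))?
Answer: -22400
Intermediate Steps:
(-28*(-40))*(((3 - 1*2) + 4)*(-4)) = 1120*(((3 - 2) + 4)*(-4)) = 1120*((1 + 4)*(-4)) = 1120*(5*(-4)) = 1120*(-20) = -22400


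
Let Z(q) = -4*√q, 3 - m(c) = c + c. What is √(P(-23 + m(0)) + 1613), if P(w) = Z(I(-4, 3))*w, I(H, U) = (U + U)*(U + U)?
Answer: √2093 ≈ 45.749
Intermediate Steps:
m(c) = 3 - 2*c (m(c) = 3 - (c + c) = 3 - 2*c)
I(H, U) = 4*U² (I(H, U) = (2*U)*(2*U) = 4*U²)
P(w) = -24*w (P(w) = (-4*√(4*3²))*w = (-4*√(4*9))*w = (-4*√36)*w = (-4*6)*w = -24*w)
√(P(-23 + m(0)) + 1613) = √(-24*(-23 + (3 - 2*0)) + 1613) = √(-24*(-23 + (3 + 0)) + 1613) = √(-24*(-23 + 3) + 1613) = √(-24*(-20) + 1613) = √(480 + 1613) = √2093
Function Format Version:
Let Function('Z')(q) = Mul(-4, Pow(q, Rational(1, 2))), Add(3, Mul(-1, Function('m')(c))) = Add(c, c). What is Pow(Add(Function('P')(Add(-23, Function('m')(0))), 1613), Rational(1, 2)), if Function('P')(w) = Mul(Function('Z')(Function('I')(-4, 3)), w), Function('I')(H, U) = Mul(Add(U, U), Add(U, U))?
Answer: Pow(2093, Rational(1, 2)) ≈ 45.749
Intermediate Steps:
Function('m')(c) = Add(3, Mul(-2, c)) (Function('m')(c) = Add(3, Mul(-1, Add(c, c))) = Add(3, Mul(-1, Mul(2, c))) = Add(3, Mul(-2, c)))
Function('I')(H, U) = Mul(4, Pow(U, 2)) (Function('I')(H, U) = Mul(Mul(2, U), Mul(2, U)) = Mul(4, Pow(U, 2)))
Function('P')(w) = Mul(-24, w) (Function('P')(w) = Mul(Mul(-4, Pow(Mul(4, Pow(3, 2)), Rational(1, 2))), w) = Mul(Mul(-4, Pow(Mul(4, 9), Rational(1, 2))), w) = Mul(Mul(-4, Pow(36, Rational(1, 2))), w) = Mul(Mul(-4, 6), w) = Mul(-24, w))
Pow(Add(Function('P')(Add(-23, Function('m')(0))), 1613), Rational(1, 2)) = Pow(Add(Mul(-24, Add(-23, Add(3, Mul(-2, 0)))), 1613), Rational(1, 2)) = Pow(Add(Mul(-24, Add(-23, Add(3, 0))), 1613), Rational(1, 2)) = Pow(Add(Mul(-24, Add(-23, 3)), 1613), Rational(1, 2)) = Pow(Add(Mul(-24, -20), 1613), Rational(1, 2)) = Pow(Add(480, 1613), Rational(1, 2)) = Pow(2093, Rational(1, 2))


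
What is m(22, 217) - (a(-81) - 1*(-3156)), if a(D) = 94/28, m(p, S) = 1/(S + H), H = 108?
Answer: -14375061/4550 ≈ -3159.4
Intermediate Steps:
m(p, S) = 1/(108 + S) (m(p, S) = 1/(S + 108) = 1/(108 + S))
a(D) = 47/14 (a(D) = 94*(1/28) = 47/14)
m(22, 217) - (a(-81) - 1*(-3156)) = 1/(108 + 217) - (47/14 - 1*(-3156)) = 1/325 - (47/14 + 3156) = 1/325 - 1*44231/14 = 1/325 - 44231/14 = -14375061/4550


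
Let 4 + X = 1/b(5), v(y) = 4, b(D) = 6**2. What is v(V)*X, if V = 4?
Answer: -143/9 ≈ -15.889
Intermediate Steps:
b(D) = 36
X = -143/36 (X = -4 + 1/36 = -143/36 ≈ -3.9722)
v(V)*X = 4*(-143/36) = -143/9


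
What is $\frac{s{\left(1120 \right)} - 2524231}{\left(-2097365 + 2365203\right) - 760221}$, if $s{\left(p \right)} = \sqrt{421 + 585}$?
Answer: $\frac{2524231}{492383} - \frac{\sqrt{1006}}{492383} \approx 5.1265$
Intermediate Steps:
$s{\left(p \right)} = \sqrt{1006}$
$\frac{s{\left(1120 \right)} - 2524231}{\left(-2097365 + 2365203\right) - 760221} = \frac{\sqrt{1006} - 2524231}{\left(-2097365 + 2365203\right) - 760221} = \frac{-2524231 + \sqrt{1006}}{267838 - 760221} = \frac{-2524231 + \sqrt{1006}}{-492383} = \left(-2524231 + \sqrt{1006}\right) \left(- \frac{1}{492383}\right) = \frac{2524231}{492383} - \frac{\sqrt{1006}}{492383}$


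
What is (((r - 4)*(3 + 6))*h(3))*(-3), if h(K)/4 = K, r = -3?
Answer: 2268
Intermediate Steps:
h(K) = 4*K
(((r - 4)*(3 + 6))*h(3))*(-3) = (((-3 - 4)*(3 + 6))*(4*3))*(-3) = (-7*9*12)*(-3) = -63*12*(-3) = -756*(-3) = 2268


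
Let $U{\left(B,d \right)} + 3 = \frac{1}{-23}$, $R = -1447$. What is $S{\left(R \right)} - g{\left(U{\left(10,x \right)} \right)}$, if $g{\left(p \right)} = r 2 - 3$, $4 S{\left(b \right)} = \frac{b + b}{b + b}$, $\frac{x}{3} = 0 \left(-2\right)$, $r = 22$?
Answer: $- \frac{163}{4} \approx -40.75$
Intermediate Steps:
$x = 0$ ($x = 3 \cdot 0 \left(-2\right) = 3 \cdot 0 = 0$)
$S{\left(b \right)} = \frac{1}{4}$ ($S{\left(b \right)} = \frac{\left(b + b\right) \frac{1}{b + b}}{4} = \frac{2 b \frac{1}{2 b}}{4} = \frac{1}{4} \cdot 1 = \frac{1}{4}$)
$U{\left(B,d \right)} = - \frac{70}{23}$ ($U{\left(B,d \right)} = -3 + \frac{1}{-23} = -3 - \frac{1}{23} = - \frac{70}{23}$)
$g{\left(p \right)} = 41$ ($g{\left(p \right)} = 22 \cdot 2 - 3 = 44 - 3 = 41$)
$S{\left(R \right)} - g{\left(U{\left(10,x \right)} \right)} = \frac{1}{4} - 41 = - \frac{163}{4}$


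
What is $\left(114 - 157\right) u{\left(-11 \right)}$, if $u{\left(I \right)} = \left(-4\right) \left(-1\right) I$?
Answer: $1892$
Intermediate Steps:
$u{\left(I \right)} = 4 I$
$\left(114 - 157\right) u{\left(-11 \right)} = \left(114 - 157\right) 4 \left(-11\right) = \left(-43\right) \left(-44\right) = 1892$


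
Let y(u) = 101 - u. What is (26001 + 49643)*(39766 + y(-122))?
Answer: 3024927916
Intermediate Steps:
(26001 + 49643)*(39766 + y(-122)) = (26001 + 49643)*(39766 + (101 - 1*(-122))) = 75644*(39766 + (101 + 122)) = 75644*(39766 + 223) = 75644*39989 = 3024927916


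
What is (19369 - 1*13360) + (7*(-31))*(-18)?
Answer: 9915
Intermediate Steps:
(19369 - 1*13360) + (7*(-31))*(-18) = (19369 - 13360) - 217*(-18) = 6009 + 3906 = 9915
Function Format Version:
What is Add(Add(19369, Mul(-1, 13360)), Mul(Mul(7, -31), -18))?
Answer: 9915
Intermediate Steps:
Add(Add(19369, Mul(-1, 13360)), Mul(Mul(7, -31), -18)) = Add(Add(19369, -13360), Mul(-217, -18)) = Add(6009, 3906) = 9915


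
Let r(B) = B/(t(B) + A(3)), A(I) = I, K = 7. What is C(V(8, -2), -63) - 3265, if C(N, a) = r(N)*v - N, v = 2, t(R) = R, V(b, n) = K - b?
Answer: -3265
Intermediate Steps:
V(b, n) = 7 - b
r(B) = B/(3 + B) (r(B) = B/(B + 3) = B/(3 + B))
C(N, a) = -N + 2*N/(3 + N) (C(N, a) = (N/(3 + N))*2 - N = 2*N/(3 + N) - N = -N + 2*N/(3 + N))
C(V(8, -2), -63) - 3265 = (7 - 1*8)*(-1 - (7 - 1*8))/(3 + (7 - 1*8)) - 3265 = (7 - 8)*(-1 - (7 - 8))/(3 + (7 - 8)) - 3265 = -(-1 - 1*(-1))/(3 - 1) - 3265 = -1*(-1 + 1)/2 - 3265 = -1*½*0 - 3265 = 0 - 3265 = -3265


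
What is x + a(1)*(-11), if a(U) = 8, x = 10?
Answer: -78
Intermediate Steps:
x + a(1)*(-11) = 10 + 8*(-11) = 10 - 88 = -78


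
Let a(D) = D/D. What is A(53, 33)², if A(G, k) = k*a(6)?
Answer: 1089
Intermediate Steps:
a(D) = 1
A(G, k) = k (A(G, k) = k*1 = k)
A(53, 33)² = 33² = 1089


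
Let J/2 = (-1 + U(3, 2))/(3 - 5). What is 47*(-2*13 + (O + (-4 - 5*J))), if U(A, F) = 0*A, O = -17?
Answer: -2444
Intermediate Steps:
U(A, F) = 0
J = 1 (J = 2*((-1 + 0)/(3 - 5)) = 2*(-1/(-2)) = 2*(-1*(-1/2)) = 2*(1/2) = 1)
47*(-2*13 + (O + (-4 - 5*J))) = 47*(-2*13 + (-17 + (-4 - 5*1))) = 47*(-26 + (-17 + (-4 - 5))) = 47*(-26 + (-17 - 9)) = 47*(-26 - 26) = 47*(-52) = -2444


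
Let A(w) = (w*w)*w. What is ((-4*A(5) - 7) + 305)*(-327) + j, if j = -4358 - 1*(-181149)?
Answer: 242845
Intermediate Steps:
A(w) = w³ (A(w) = w²*w = w³)
j = 176791 (j = -4358 + 181149 = 176791)
((-4*A(5) - 7) + 305)*(-327) + j = ((-4*5³ - 7) + 305)*(-327) + 176791 = ((-4*125 - 7) + 305)*(-327) + 176791 = ((-500 - 7) + 305)*(-327) + 176791 = (-507 + 305)*(-327) + 176791 = -202*(-327) + 176791 = 66054 + 176791 = 242845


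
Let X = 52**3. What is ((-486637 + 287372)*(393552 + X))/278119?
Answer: -106439392400/278119 ≈ -3.8271e+5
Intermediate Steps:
X = 140608
((-486637 + 287372)*(393552 + X))/278119 = ((-486637 + 287372)*(393552 + 140608))/278119 = -199265*534160*(1/278119) = -106439392400*1/278119 = -106439392400/278119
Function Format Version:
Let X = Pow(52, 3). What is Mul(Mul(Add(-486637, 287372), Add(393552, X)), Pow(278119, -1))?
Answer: Rational(-106439392400, 278119) ≈ -3.8271e+5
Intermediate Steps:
X = 140608
Mul(Mul(Add(-486637, 287372), Add(393552, X)), Pow(278119, -1)) = Mul(Mul(Add(-486637, 287372), Add(393552, 140608)), Pow(278119, -1)) = Mul(Mul(-199265, 534160), Rational(1, 278119)) = Mul(-106439392400, Rational(1, 278119)) = Rational(-106439392400, 278119)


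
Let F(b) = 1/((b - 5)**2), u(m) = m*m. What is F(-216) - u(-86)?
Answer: -361228035/48841 ≈ -7396.0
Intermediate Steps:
u(m) = m**2
F(b) = (-5 + b)**(-2) (F(b) = 1/((-5 + b)**2) = (-5 + b)**(-2))
F(-216) - u(-86) = (-5 - 216)**(-2) - 1*(-86)**2 = (-221)**(-2) - 1*7396 = 1/48841 - 7396 = -361228035/48841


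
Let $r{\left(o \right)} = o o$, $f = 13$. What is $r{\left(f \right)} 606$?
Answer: $102414$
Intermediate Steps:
$r{\left(o \right)} = o^{2}$
$r{\left(f \right)} 606 = 13^{2} \cdot 606 = 169 \cdot 606 = 102414$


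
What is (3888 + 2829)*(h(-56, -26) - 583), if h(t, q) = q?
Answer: -4090653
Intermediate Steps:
(3888 + 2829)*(h(-56, -26) - 583) = (3888 + 2829)*(-26 - 583) = 6717*(-609) = -4090653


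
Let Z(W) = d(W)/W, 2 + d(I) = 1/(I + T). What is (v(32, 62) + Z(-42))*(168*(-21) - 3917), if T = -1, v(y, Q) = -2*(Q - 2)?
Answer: 537610895/602 ≈ 8.9304e+5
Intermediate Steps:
v(y, Q) = 4 - 2*Q (v(y, Q) = -2*(-2 + Q) = 4 - 2*Q)
d(I) = -2 + 1/(-1 + I) (d(I) = -2 + 1/(I - 1) = -2 + 1/(-1 + I))
Z(W) = (3 - 2*W)/(W*(-1 + W)) (Z(W) = ((3 - 2*W)/(-1 + W))/W = (3 - 2*W)/(W*(-1 + W)))
(v(32, 62) + Z(-42))*(168*(-21) - 3917) = ((4 - 2*62) + (3 - 2*(-42))/((-42)*(-1 - 42)))*(168*(-21) - 3917) = ((4 - 124) - 1/42*(3 + 84)/(-43))*(-3528 - 3917) = (-120 - 1/42*(-1/43)*87)*(-7445) = (-120 + 29/602)*(-7445) = -72211/602*(-7445) = 537610895/602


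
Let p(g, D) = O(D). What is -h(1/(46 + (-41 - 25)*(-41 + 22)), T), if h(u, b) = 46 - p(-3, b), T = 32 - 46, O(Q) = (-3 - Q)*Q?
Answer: -200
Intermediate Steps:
O(Q) = Q*(-3 - Q)
p(g, D) = -D*(3 + D)
T = -14
h(u, b) = 46 + b*(3 + b) (h(u, b) = 46 - (-1)*b*(3 + b) = 46 + b*(3 + b))
-h(1/(46 + (-41 - 25)*(-41 + 22)), T) = -(46 - 14*(3 - 14)) = -(46 - 14*(-11)) = -(46 + 154) = -1*200 = -200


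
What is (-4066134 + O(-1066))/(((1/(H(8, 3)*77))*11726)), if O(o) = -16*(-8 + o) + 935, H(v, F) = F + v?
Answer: -311697155/1066 ≈ -2.9240e+5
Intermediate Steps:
O(o) = 1063 - 16*o (O(o) = (128 - 16*o) + 935 = 1063 - 16*o)
(-4066134 + O(-1066))/(((1/(H(8, 3)*77))*11726)) = (-4066134 + (1063 - 16*(-1066)))/(((1/((3 + 8)*77))*11726)) = (-4066134 + (1063 + 17056))/((((1/77)/11)*11726)) = (-4066134 + 18119)/((((1/11)*(1/77))*11726)) = -4048015/((1/847)*11726) = -4048015/1066/77 = -4048015*77/1066 = -311697155/1066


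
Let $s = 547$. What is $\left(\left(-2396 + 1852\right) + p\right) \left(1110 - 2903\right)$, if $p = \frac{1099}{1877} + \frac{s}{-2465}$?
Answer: $\frac{4509932189972}{4626805} \approx 9.7474 \cdot 10^{5}$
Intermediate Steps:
$p = \frac{1682316}{4626805}$ ($p = \frac{1099}{1877} + \frac{547}{-2465} = 1099 \cdot \frac{1}{1877} + 547 \left(- \frac{1}{2465}\right) = \frac{1099}{1877} - \frac{547}{2465} = \frac{1682316}{4626805} \approx 0.3636$)
$\left(\left(-2396 + 1852\right) + p\right) \left(1110 - 2903\right) = \left(\left(-2396 + 1852\right) + \frac{1682316}{4626805}\right) \left(1110 - 2903\right) = \left(-544 + \frac{1682316}{4626805}\right) \left(-1793\right) = \left(- \frac{2515299604}{4626805}\right) \left(-1793\right) = \frac{4509932189972}{4626805}$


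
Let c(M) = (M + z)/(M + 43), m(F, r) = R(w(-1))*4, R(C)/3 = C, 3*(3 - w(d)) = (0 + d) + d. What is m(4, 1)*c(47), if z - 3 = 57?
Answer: 2354/45 ≈ 52.311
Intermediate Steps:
w(d) = 3 - 2*d/3 (w(d) = 3 - ((0 + d) + d)/3 = 3 - (d + d)/3 = 3 - 2*d/3)
R(C) = 3*C
z = 60 (z = 3 + 57 = 60)
m(F, r) = 44 (m(F, r) = (3*(3 - 2/3*(-1)))*4 = (3*(3 + 2/3))*4 = (3*(11/3))*4 = 11*4 = 44)
c(M) = (60 + M)/(43 + M) (c(M) = (M + 60)/(M + 43) = (60 + M)/(43 + M))
m(4, 1)*c(47) = 44*((60 + 47)/(43 + 47)) = 44*(107/90) = 2354/45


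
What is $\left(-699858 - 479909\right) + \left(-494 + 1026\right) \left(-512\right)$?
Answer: $-1452151$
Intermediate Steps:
$\left(-699858 - 479909\right) + \left(-494 + 1026\right) \left(-512\right) = -1179767 + 532 \left(-512\right) = -1179767 - 272384 = -1452151$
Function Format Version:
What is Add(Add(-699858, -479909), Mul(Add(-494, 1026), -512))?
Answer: -1452151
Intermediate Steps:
Add(Add(-699858, -479909), Mul(Add(-494, 1026), -512)) = Add(-1179767, Mul(532, -512)) = Add(-1179767, -272384) = -1452151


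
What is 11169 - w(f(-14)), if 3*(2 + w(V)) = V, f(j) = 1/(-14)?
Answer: 469183/42 ≈ 11171.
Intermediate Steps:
f(j) = -1/14
w(V) = -2 + V/3
11169 - w(f(-14)) = 11169 - (-2 + (⅓)*(-1/14)) = 11169 - (-2 - 1/42) = 11169 - 1*(-85/42) = 11169 + 85/42 = 469183/42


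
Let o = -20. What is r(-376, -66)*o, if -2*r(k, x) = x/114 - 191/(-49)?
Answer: 30900/931 ≈ 33.190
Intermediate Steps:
r(k, x) = -191/98 - x/228 (r(k, x) = -(x/114 - 191/(-49))/2 = -(x*(1/114) - 191*(-1/49))/2 = -(x/114 + 191/49)/2 = -(191/49 + x/114)/2 = -191/98 - x/228)
r(-376, -66)*o = (-191/98 - 1/228*(-66))*(-20) = (-191/98 + 11/38)*(-20) = -1545/931*(-20) = 30900/931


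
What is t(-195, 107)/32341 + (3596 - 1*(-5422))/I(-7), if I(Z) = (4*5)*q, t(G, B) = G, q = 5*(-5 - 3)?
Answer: -145903569/12936400 ≈ -11.279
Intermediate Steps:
q = -40 (q = 5*(-8) = -40)
I(Z) = -800 (I(Z) = (4*5)*(-40) = 20*(-40) = -800)
t(-195, 107)/32341 + (3596 - 1*(-5422))/I(-7) = -195/32341 + (3596 - 1*(-5422))/(-800) = -195*1/32341 + (3596 + 5422)*(-1/800) = -195/32341 + 9018*(-1/800) = -195/32341 - 4509/400 = -145903569/12936400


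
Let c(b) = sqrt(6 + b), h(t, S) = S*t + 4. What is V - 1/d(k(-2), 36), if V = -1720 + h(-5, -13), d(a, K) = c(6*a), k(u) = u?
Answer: -1651 + I*sqrt(6)/6 ≈ -1651.0 + 0.40825*I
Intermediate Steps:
h(t, S) = 4 + S*t
d(a, K) = sqrt(6 + 6*a)
V = -1651 (V = -1720 + (4 - 13*(-5)) = -1720 + (4 + 65) = -1720 + 69 = -1651)
V - 1/d(k(-2), 36) = -1651 - 1/(sqrt(6 + 6*(-2))) = -1651 - 1/(sqrt(6 - 12)) = -1651 - 1/(sqrt(-6)) = -1651 - 1/(I*sqrt(6)) = -1651 - (-1)*I*sqrt(6)/6 = -1651 + I*sqrt(6)/6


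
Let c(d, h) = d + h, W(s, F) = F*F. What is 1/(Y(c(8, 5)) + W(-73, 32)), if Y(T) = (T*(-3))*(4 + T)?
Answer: 1/361 ≈ 0.0027701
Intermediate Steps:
W(s, F) = F²
Y(T) = -3*T*(4 + T) (Y(T) = (-3*T)*(4 + T) = -3*T*(4 + T))
1/(Y(c(8, 5)) + W(-73, 32)) = 1/(-3*(8 + 5)*(4 + (8 + 5)) + 32²) = 1/(-3*13*(4 + 13) + 1024) = 1/(-3*13*17 + 1024) = 1/(-663 + 1024) = 1/361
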